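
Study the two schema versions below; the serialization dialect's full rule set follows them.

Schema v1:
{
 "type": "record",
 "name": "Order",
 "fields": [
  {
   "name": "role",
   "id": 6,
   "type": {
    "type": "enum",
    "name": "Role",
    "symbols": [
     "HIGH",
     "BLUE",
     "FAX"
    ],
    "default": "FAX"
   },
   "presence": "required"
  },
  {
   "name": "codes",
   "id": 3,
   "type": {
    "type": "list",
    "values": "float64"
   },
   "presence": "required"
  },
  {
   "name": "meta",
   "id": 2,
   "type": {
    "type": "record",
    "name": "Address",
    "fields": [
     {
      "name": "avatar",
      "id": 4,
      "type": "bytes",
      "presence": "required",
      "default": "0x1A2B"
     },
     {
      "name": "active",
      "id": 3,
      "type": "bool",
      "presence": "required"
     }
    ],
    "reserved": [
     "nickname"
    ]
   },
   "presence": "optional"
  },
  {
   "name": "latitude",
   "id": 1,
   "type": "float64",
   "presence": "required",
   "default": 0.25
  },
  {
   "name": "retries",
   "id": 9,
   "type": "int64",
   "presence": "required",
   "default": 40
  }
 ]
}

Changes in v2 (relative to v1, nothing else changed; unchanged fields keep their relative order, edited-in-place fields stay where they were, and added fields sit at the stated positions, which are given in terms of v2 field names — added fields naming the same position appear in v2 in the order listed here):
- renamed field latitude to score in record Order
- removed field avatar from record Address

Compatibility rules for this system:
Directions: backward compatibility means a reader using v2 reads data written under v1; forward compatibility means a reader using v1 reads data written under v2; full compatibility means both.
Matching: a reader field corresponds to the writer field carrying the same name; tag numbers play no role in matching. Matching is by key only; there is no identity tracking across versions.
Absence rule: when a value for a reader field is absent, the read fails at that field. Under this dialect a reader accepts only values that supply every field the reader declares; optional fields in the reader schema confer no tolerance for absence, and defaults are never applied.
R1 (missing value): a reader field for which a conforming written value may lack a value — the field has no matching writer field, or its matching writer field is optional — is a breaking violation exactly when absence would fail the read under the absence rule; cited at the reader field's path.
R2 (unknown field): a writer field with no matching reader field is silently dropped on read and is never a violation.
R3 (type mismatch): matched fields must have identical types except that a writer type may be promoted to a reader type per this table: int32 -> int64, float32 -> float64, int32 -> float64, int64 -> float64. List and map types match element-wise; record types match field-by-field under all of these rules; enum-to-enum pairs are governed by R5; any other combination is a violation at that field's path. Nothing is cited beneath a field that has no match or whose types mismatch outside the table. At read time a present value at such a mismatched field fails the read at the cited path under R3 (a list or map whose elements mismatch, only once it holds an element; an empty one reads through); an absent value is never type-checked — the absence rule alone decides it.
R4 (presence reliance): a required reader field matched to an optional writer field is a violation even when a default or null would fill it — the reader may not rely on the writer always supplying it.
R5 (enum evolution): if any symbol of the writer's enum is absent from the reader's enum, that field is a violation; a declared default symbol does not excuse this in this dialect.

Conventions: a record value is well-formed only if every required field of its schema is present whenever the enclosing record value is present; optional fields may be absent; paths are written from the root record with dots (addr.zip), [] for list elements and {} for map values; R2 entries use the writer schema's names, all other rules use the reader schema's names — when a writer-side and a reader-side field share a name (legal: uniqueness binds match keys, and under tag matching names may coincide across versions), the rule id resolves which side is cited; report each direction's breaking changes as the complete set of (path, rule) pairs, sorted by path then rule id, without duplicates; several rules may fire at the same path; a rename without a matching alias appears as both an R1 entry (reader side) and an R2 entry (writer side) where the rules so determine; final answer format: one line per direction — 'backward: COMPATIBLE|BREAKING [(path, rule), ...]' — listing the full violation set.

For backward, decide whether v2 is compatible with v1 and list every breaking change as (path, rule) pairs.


backward: BREAKING [(meta, R1), (score, R1)]

each type pair in Order: writer, then reader
backward pass over Order, reader schema v2, writer schema v1:
  role <- role (Role -> Role, writer required)
  codes <- codes (list<float64> -> list<float64>, writer required)
  meta <- meta (Address -> Address, writer optional)
  score: no writer match
  retries <- retries (int64 -> int64, writer required)
  writer field latitude has no reader counterpart
  meta.active <- meta.active (bool -> bool, writer required)
  writer field meta.avatar has no reader counterpart
  breaking: (meta, R1)
  breaking: (score, R1)
  => 2 violation(s): backward is BREAKING for Order
the other Order changes do not affect what is asked:
  removed field avatar from record Address -> its effect on Order is confined to the forward direction, not asked


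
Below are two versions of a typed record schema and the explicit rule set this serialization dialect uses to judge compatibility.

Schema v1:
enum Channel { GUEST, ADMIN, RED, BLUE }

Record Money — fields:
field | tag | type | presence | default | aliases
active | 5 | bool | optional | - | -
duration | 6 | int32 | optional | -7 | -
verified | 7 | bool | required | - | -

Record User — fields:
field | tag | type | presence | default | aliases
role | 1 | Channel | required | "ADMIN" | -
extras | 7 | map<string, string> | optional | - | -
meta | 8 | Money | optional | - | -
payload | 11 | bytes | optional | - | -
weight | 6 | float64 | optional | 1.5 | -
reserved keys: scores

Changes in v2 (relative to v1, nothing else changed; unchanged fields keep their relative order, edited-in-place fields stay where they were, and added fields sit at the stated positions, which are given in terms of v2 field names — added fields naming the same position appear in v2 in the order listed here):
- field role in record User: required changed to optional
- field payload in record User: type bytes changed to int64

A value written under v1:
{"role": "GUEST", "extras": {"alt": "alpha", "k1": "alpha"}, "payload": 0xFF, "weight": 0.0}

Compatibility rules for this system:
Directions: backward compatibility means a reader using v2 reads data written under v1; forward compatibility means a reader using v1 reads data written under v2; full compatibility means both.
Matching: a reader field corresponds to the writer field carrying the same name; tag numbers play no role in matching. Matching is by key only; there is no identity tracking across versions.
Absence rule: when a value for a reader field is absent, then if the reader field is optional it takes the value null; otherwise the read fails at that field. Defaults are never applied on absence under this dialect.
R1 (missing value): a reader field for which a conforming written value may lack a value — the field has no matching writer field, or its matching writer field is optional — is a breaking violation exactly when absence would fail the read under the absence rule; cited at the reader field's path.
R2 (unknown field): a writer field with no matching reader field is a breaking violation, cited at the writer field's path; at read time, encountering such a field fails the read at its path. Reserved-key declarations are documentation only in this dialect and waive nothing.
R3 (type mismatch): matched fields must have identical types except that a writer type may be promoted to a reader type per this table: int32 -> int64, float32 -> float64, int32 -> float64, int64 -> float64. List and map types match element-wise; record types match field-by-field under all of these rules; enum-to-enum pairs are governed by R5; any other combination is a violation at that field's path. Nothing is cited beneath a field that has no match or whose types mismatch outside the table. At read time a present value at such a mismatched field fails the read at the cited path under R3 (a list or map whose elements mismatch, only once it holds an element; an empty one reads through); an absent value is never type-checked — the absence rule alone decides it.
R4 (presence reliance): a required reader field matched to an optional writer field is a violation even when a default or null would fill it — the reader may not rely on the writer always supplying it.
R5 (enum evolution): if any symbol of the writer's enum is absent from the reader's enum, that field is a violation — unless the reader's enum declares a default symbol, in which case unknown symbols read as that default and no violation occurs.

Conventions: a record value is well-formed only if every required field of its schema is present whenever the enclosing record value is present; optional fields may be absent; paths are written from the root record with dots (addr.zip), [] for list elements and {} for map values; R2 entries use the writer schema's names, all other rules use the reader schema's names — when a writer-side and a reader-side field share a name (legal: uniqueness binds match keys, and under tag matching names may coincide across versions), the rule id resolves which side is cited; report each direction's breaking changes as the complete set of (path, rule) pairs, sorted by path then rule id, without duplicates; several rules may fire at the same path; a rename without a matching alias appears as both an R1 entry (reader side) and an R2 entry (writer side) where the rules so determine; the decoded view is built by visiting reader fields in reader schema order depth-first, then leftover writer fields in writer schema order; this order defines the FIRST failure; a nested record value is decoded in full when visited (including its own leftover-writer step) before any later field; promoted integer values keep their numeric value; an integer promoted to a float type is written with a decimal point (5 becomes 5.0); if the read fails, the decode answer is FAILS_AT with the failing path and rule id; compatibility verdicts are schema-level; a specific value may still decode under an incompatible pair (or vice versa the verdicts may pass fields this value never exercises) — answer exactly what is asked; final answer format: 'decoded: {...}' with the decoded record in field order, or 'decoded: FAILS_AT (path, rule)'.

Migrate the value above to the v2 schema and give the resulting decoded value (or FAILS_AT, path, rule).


decoded: FAILS_AT (payload, R3)

each type pair in User: writer, then reader
decode walk for User under reader schema v2:
  role := "GUEST"
  extras := {"alt": "alpha", "k1": "alpha"}
  meta := null (absent, optional -> null)
  read fails at payload under R3
  => FAILS_AT (payload, R3)
diffs on User not affecting the asked answer:
  field role in record User: required changed to optional -> affects the rule determinations only; this particular User value decodes identically


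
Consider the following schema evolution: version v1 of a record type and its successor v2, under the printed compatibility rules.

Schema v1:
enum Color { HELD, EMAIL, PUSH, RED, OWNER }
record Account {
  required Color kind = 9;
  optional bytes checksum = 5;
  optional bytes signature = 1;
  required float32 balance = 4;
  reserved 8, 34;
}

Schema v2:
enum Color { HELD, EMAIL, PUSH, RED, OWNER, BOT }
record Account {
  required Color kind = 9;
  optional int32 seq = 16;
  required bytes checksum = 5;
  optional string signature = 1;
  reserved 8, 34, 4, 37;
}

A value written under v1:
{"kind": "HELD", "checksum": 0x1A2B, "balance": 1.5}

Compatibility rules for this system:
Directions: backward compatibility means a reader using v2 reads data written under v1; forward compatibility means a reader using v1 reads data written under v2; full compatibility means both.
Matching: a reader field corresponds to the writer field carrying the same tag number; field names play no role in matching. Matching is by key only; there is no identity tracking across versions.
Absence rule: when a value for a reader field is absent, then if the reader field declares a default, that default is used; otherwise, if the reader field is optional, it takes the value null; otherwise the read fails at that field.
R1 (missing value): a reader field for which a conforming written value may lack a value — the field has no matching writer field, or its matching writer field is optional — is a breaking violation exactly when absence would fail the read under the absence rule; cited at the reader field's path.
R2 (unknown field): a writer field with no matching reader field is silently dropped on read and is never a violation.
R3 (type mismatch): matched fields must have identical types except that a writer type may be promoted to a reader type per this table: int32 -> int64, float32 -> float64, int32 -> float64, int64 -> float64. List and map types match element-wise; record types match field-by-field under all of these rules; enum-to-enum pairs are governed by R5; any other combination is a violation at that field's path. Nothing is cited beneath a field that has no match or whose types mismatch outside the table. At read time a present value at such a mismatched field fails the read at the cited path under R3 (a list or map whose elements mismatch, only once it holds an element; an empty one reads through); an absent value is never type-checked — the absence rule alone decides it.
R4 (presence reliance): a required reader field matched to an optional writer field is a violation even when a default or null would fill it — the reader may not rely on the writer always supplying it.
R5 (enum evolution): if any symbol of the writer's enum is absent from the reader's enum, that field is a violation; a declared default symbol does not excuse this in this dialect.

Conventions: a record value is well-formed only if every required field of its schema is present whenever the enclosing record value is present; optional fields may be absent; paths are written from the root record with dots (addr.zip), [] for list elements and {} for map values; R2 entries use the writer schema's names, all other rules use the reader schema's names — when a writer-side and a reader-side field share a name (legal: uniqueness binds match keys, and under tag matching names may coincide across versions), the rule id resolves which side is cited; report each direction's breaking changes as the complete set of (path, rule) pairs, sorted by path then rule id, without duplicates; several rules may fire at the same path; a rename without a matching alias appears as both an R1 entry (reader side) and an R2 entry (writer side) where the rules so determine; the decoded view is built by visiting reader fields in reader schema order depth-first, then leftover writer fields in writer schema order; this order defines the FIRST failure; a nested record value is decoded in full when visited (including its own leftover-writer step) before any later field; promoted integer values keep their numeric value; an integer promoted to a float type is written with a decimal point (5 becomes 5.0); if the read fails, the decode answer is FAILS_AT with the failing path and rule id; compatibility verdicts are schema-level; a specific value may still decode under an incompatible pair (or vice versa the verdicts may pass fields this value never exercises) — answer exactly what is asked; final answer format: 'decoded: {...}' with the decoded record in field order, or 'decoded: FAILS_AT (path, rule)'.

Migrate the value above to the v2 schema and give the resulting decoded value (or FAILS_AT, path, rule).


decoded: {"kind": "HELD", "seq": null, "checksum": 0x1A2B, "signature": null}

in Account below, arrows point writer -> reader
migrating the Account value to v2:
  kind := "HELD"
  seq := null (absent, optional -> null)
  checksum := 0x1A2B
  signature := null (absent, optional -> null)
  writer balance: unknown -> dropped
  => decoded: {"kind": "HELD", "seq": null, "checksum": 0x1A2B, "signature": null}
remaining Account differences; none change what is asked:
  enum Color (field kind in record Account): symbol BOT added -> schema-level compatibility only; this Account value's decode is unchanged
  field signature in record Account: type bytes changed to string -> schema-level compatibility only; this Account value's decode is unchanged
  field checksum in record Account: optional changed to required -> schema-level compatibility only; this Account value's decode is unchanged


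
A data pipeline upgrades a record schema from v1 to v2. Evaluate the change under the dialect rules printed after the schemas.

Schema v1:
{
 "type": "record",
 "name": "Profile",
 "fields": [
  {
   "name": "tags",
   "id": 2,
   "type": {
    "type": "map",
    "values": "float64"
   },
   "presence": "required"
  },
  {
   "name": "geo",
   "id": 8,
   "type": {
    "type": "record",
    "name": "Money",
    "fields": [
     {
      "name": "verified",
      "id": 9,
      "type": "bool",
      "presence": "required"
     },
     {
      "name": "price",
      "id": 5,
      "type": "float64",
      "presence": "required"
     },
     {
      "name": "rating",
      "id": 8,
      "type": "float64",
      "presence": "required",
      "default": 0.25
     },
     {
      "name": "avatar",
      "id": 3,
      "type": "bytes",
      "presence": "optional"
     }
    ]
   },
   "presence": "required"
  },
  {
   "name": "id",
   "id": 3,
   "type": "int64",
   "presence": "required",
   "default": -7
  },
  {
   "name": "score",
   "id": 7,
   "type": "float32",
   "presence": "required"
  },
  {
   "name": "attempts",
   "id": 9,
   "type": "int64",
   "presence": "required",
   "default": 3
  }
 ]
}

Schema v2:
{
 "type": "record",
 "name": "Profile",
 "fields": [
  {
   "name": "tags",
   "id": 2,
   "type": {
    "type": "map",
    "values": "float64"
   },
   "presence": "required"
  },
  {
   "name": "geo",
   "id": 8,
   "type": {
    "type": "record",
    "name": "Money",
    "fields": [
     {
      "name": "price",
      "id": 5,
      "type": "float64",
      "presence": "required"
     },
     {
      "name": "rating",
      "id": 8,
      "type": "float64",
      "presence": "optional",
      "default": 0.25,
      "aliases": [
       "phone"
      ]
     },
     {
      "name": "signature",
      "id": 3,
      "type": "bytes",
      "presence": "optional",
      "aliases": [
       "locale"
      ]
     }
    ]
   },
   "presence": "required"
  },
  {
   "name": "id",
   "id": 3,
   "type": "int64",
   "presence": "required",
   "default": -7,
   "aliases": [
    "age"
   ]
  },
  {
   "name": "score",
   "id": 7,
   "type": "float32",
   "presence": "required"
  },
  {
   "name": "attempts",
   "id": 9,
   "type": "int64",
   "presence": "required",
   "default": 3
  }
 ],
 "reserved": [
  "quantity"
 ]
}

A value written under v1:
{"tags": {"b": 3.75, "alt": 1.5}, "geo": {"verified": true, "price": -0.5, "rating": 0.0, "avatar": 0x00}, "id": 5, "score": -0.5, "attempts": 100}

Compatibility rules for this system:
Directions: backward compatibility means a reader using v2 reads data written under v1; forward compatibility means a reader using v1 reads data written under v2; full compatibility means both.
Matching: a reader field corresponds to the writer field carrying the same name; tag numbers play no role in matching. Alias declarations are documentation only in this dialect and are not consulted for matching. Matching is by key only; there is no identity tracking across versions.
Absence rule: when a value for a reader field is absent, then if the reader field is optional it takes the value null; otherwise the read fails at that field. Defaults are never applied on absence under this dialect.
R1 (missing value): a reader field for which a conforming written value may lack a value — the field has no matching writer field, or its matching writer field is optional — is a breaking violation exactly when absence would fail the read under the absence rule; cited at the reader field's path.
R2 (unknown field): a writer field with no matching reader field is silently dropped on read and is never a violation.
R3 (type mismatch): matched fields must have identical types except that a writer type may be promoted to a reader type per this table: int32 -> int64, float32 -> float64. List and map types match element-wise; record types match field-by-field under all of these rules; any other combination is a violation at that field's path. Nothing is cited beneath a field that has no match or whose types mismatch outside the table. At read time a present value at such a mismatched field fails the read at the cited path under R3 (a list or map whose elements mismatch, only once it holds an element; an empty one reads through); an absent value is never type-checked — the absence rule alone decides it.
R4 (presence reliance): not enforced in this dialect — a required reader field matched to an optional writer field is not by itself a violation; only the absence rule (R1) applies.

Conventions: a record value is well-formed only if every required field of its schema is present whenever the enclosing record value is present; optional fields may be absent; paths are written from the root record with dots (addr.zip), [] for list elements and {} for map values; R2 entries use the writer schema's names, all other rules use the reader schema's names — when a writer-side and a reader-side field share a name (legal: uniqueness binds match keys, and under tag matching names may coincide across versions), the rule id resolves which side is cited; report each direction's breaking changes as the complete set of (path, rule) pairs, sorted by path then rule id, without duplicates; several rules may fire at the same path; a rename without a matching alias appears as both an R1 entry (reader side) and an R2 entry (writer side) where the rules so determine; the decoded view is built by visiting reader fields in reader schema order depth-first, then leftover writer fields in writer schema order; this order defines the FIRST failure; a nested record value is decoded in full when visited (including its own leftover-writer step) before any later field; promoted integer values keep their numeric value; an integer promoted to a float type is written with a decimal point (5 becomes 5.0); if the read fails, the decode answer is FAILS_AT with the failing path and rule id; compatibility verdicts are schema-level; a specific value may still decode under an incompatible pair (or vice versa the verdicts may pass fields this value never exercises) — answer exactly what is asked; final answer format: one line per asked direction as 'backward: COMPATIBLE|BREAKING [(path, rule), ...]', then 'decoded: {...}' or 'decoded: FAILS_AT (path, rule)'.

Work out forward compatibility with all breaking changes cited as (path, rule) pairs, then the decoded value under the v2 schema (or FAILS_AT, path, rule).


forward: BREAKING [(geo.rating, R1), (geo.verified, R1)]; decoded: {"tags": {"b": 3.75, "alt": 1.5}, "geo": {"price": -0.5, "rating": 0.0, "signature": null}, "id": 5, "score": -0.5, "attempts": 100}

the writer's type comes first in each Profile pair
checking forward for Profile: reader v1 against writer v2:
  map<string, float64> -> map<string, float64>, writer required: tags aligns to tags
  Money -> Money, writer required: geo aligns to geo
  int64 -> int64, writer required: id aligns to id
  float32 -> float32, writer required: score aligns to score
  int64 -> int64, writer required: attempts aligns to attempts
  geo.verified has no writer counterpart
  float64 -> float64, writer required: geo.price aligns to geo.price
  float64 -> float64, writer optional: geo.rating aligns to geo.rating
  geo.avatar has no writer counterpart
  writer geo.signature: unknown to reader
  rule R1 violated at geo.rating
  rule R1 violated at geo.verified
  forward on Profile therefore BREAKING (2)
decoding the Profile value with the v2 reader:
  tags := {"b": 3.75, "alt": 1.5}
  geo.price := -0.5
  geo.rating := 0.0
  geo.signature := null (absent, optional -> null)
  writer geo.verified: unknown -> dropped
  writer geo.avatar: unknown -> dropped
  id := 5
  score := -0.5
  attempts := 100
  => decoded: {"tags": {"b": 3.75, "alt": 1.5}, "geo": {"price": -0.5, "rating": 0.0, "signature": null}, "id": 5, "score": -0.5, "attempts": 100}


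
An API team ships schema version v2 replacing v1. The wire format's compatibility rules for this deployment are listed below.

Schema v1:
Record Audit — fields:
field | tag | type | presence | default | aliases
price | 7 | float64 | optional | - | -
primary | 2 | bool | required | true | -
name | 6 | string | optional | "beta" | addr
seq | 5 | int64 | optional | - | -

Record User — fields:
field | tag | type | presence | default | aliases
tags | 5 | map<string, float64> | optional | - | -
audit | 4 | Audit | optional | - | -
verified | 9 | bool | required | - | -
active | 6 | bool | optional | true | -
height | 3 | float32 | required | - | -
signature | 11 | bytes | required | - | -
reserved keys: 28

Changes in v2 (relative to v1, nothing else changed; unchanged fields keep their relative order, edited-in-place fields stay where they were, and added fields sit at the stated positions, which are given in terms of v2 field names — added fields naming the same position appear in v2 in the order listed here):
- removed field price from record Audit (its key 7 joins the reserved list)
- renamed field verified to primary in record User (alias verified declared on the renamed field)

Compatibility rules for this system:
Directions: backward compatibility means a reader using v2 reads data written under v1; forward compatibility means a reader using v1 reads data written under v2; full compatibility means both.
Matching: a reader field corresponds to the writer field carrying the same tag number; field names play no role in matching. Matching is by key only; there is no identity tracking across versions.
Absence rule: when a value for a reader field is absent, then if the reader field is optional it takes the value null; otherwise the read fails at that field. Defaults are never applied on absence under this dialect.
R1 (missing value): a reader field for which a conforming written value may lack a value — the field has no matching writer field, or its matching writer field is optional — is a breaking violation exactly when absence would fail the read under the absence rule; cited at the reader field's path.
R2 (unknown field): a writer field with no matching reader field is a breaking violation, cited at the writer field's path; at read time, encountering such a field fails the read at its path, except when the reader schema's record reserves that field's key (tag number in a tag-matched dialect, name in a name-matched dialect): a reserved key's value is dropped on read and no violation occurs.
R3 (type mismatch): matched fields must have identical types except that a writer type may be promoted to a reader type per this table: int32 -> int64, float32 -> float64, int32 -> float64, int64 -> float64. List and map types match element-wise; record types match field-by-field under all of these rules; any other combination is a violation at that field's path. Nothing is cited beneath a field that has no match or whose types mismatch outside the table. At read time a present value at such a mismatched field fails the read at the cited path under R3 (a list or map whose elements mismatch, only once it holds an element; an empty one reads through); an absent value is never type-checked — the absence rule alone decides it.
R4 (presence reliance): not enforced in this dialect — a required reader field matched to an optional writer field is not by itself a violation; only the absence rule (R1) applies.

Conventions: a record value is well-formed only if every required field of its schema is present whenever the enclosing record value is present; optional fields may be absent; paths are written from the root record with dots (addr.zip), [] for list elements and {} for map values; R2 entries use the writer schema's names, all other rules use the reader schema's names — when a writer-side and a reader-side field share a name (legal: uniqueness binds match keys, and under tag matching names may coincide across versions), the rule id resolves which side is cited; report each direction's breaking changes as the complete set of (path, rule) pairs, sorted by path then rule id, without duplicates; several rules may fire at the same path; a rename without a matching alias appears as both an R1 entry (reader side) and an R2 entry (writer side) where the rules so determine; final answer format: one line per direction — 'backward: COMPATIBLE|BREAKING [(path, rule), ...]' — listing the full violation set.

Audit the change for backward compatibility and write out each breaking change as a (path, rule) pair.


backward: COMPATIBLE []

in User below, arrows point writer -> reader
backward for User (reader v2, writer v1):
  writer optional, map<string, float64> -> map<string, float64>: reader tags maps from writer tags
  writer optional, Audit -> Audit: reader audit maps from writer audit
  writer required, bool -> bool: reader primary maps from writer verified
  writer optional, bool -> bool: reader active maps from writer active
  writer required, float32 -> float32: reader height maps from writer height
  writer required, bytes -> bytes: reader signature maps from writer signature
  writer required, bool -> bool: reader audit.primary maps from writer audit.primary
  writer optional, string -> string: reader audit.name maps from writer audit.name
  writer optional, int64 -> int64: reader audit.seq maps from writer audit.seq
  writer audit.price: unknown to reader
  nothing fires on User: backward is COMPATIBLE
the other User changes do not affect what is asked:
  removed field price from record Audit (its key 7 joins the reserved list) -> triggers nothing under User's printed rules — same verdict
  renamed field verified to primary in record User (alias verified declared on the renamed field) -> triggers nothing under User's printed rules — same verdict


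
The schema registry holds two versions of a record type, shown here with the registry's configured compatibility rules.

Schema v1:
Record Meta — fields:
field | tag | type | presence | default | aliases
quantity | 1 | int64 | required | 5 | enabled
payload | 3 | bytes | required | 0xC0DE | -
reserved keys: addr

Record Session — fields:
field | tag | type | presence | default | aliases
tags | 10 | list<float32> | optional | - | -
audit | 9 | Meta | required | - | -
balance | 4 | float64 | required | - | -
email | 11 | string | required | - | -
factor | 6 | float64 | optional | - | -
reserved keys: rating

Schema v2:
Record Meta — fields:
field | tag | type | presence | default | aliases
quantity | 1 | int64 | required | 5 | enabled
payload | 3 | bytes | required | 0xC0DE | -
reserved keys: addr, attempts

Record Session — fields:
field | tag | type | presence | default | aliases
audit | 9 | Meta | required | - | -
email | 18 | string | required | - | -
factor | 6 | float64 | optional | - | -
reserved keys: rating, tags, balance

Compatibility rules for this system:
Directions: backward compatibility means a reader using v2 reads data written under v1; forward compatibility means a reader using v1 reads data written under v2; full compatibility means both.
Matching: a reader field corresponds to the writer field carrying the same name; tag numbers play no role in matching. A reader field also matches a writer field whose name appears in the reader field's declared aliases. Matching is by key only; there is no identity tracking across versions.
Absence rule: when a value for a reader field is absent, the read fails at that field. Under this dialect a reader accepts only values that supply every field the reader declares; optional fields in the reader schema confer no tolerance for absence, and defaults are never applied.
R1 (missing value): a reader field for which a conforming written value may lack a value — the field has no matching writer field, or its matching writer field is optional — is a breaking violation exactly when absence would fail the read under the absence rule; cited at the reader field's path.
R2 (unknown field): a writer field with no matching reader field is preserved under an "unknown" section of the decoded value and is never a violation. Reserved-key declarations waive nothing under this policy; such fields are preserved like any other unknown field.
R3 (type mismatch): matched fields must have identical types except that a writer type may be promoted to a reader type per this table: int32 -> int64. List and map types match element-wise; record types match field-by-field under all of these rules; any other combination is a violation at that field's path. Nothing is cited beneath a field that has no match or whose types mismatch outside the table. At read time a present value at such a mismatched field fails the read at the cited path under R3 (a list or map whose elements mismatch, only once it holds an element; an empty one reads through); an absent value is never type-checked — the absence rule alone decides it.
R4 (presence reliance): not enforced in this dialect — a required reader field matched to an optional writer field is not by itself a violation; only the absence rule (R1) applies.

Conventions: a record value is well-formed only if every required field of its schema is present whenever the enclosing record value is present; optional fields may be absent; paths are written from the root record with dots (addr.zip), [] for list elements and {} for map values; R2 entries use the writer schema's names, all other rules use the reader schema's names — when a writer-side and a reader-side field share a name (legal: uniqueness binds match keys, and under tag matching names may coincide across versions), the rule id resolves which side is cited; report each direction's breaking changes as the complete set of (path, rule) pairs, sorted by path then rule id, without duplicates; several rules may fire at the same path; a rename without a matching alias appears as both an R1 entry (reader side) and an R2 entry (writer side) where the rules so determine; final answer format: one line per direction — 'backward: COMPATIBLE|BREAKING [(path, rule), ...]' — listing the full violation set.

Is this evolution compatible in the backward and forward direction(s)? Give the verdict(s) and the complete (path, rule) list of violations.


arrows below run writer -> reader for Session
checking backward for Session: reader v2 against writer v1:
  writer required, Meta -> Meta: reader audit maps from writer audit
  writer required, string -> string: reader email maps from writer email
  writer optional, float64 -> float64: reader factor maps from writer factor
  tags (writer side), unknown to reader
  balance (writer side), unknown to reader
  writer required, int64 -> int64: reader audit.quantity maps from writer audit.quantity
  writer required, bytes -> bytes: reader audit.payload maps from writer audit.payload
  violation R1 at factor
  => backward verdict for Session: BREAKING, 1 violation(s)
checking forward for Session: reader v1 against writer v2:
  tags: no writer-side match
  writer required, Meta -> Meta: reader audit maps from writer audit
  balance: no writer-side match
  writer required, string -> string: reader email maps from writer email
  writer optional, float64 -> float64: reader factor maps from writer factor
  writer required, int64 -> int64: reader audit.quantity maps from writer audit.quantity
  writer required, bytes -> bytes: reader audit.payload maps from writer audit.payload
  violation R1 at balance
  violation R1 at factor
  violation R1 at tags
  => forward verdict for Session: BREAKING, 3 violation(s)

backward: BREAKING [(factor, R1)]; forward: BREAKING [(balance, R1), (factor, R1), (tags, R1)]


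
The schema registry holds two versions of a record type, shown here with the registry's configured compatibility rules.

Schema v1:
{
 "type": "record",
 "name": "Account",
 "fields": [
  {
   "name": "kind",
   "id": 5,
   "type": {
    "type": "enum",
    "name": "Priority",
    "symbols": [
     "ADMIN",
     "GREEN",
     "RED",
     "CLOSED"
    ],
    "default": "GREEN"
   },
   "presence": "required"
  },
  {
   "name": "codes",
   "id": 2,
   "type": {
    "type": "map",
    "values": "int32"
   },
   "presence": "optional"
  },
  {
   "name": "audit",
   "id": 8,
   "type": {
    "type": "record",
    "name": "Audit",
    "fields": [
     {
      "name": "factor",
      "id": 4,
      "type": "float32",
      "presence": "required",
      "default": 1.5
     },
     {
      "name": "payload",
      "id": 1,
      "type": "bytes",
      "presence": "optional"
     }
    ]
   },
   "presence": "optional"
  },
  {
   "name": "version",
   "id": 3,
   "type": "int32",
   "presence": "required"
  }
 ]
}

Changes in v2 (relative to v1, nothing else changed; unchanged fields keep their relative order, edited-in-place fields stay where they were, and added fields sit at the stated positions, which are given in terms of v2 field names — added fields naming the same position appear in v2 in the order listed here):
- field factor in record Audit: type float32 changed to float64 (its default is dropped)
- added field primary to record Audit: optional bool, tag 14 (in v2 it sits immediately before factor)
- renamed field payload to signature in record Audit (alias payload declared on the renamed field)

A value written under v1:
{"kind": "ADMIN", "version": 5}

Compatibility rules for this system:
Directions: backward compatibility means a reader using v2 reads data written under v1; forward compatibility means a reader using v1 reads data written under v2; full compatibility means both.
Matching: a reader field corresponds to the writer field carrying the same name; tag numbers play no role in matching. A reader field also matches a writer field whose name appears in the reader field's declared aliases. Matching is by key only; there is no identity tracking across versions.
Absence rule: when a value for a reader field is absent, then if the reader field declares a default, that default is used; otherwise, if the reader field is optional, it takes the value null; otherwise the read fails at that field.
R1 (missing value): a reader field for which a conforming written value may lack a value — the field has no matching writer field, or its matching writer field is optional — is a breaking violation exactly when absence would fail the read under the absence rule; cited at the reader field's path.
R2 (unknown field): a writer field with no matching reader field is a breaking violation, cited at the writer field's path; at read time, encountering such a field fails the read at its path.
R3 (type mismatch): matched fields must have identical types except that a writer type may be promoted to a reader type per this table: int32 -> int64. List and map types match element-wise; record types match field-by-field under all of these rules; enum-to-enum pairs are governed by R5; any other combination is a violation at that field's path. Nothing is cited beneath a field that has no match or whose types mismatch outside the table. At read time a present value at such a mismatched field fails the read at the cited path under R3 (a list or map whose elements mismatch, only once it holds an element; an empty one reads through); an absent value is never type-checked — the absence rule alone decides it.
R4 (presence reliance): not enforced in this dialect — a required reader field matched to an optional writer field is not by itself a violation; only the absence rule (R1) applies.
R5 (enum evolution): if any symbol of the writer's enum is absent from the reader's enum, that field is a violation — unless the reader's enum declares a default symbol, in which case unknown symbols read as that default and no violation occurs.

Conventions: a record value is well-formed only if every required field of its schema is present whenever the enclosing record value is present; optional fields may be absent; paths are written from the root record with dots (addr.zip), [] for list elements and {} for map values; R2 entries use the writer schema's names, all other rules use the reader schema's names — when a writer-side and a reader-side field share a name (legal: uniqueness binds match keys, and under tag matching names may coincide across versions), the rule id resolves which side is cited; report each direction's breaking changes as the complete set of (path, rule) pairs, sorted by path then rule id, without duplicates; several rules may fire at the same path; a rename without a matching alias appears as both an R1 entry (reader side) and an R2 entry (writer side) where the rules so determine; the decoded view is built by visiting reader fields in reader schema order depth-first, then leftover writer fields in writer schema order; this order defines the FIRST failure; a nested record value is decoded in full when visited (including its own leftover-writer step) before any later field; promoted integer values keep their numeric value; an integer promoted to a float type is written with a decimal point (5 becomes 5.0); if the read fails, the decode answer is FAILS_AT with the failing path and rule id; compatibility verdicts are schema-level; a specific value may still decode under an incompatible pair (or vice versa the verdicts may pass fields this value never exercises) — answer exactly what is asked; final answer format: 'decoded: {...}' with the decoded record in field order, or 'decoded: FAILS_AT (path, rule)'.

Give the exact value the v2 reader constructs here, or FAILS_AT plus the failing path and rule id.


decoded: {"kind": "ADMIN", "codes": null, "audit": null, "version": 5}

each type pair in Account: writer, then reader
decode (reader v2):
  kind := "ADMIN"
  codes := null (absent, optional -> null)
  audit := null (absent, optional -> null)
  version := 5
  => decoded: {"kind": "ADMIN", "codes": null, "audit": null, "version": 5}
diffs on Account not affecting the asked answer:
  field factor in record Audit: type float32 changed to float64 (its default is dropped) -> a verdict-level change on Account — the shown value reads the same
  added field primary to record Audit: optional bool, tag 14 (in v2 it sits immediately before factor) -> a verdict-level change on Account — the shown value reads the same
  renamed field payload to signature in record Audit (alias payload declared on the renamed field) -> a verdict-level change on Account — the shown value reads the same
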